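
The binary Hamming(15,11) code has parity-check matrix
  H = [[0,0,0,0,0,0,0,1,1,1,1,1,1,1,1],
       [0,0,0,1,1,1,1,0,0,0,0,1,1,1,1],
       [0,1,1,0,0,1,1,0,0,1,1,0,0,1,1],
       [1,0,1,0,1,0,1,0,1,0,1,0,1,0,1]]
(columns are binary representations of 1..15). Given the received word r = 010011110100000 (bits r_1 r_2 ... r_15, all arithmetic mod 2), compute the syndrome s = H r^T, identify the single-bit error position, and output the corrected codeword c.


s = (0, 1, 0, 0)^T, error position = 4, corrected codeword c = 010111110100000

Compute s = H r^T mod 2 one row at a time:
  s_1 = 1 + 0 + 1 + 0 + 0 + 0 + 0 + 0 = 2 ≡ 0 (mod 2).
  s_2 = 0 + 1 + 1 + 1 + 0 + 0 + 0 + 0 = 3 ≡ 1 (mod 2).
  s_3 = 1 + 0 + 1 + 1 + 1 + 0 + 0 + 0 = 4 ≡ 0 (mod 2).
  s_4 = 0 + 0 + 1 + 1 + 0 + 0 + 0 + 0 = 2 ≡ 0 (mod 2).
s = (0, 1, 0, 0)^T — this equals column 4 of H (binary 0100), so error is at position 4.
Correct: flip bit 4 of r = 010011110100000 to get c = 010111110100000.


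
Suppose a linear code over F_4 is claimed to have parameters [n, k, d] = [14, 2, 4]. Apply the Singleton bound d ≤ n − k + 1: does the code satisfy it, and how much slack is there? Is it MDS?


Singleton RHS = n − k + 1 = 13, slack = 9, bound satisfied, not MDS.

Singleton bound: d ≤ n − k + 1.
Here n = 14, k = 2, so n − k + 1 = 13.
Given d = 4, check d ≤ 13: YES.
Slack = (n − k + 1) − d = 9.
The code is NOT MDS (slack = 9 > 0).
Description: the claimed parameters are [14, 2, 4]_4; such a code would be non-MDS.


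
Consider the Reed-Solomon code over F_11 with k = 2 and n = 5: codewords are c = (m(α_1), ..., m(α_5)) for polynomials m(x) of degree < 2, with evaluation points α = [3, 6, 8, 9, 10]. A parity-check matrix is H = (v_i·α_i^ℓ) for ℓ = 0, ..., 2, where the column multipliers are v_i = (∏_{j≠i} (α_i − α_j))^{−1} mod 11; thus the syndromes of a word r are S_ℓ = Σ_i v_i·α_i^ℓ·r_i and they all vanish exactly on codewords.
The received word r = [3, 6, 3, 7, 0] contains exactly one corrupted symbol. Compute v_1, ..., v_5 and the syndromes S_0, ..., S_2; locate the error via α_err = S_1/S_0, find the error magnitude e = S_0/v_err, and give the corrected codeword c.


S = (3, 9, 5), error at position 1, error magnitude e = 9, c = [5, 6, 3, 7, 0].

Step 1: column multipliers v_i = (∏_{j≠i}(α_i − α_j))^{−1} mod 11.
  i = 1 (α = 3): (3−6)(3−8)(3−9)(3−10) = (−3)·(−5)·(−6)·(−7) = 630 ≡ 3, so v_1 = 3^{−1} = 4 (mod 11).
  i = 2 (α = 6): (6−3)(6−8)(6−9)(6−10) = 3·(−2)·(−3)·(−4) = −72 ≡ 5, so v_2 = 5^{−1} = 9 (mod 11).
  i = 3 (α = 8): (8−3)(8−6)(8−9)(8−10) = 5·2·(−1)·(−2) = 20 ≡ 9, so v_3 = 9^{−1} = 5 (mod 11).
  i = 4 (α = 9): (9−3)(9−6)(9−8)(9−10) = 6·3·1·(−1) = −18 ≡ 4, so v_4 = 4^{−1} = 3 (mod 11).
  i = 5 (α = 10): (10−3)(10−6)(10−8)(10−9) = 7·4·2·1 = 56 ≡ 1, so v_5 = 1^{−1} = 1 (mod 11).
  v = [4, 9, 5, 3, 1].
Step 2: syndromes of r = [3, 6, 3, 7, 0] (all sums mod 11).
  S_0 = Σ v_i r_i = 4·3 + 9·6 + 5·3 + 3·7 + 1·0 = 102 ≡ 3.
  S_1 = Σ v_i α_i r_i = 4·3·3 + 9·6·6 + 5·8·3 + 3·9·7 + 1·10·0 = 669 ≡ 9.
  α_i^2 mod 11 = [9, 3, 9, 4, 1].
  S_2 = Σ v_i α_i^2 r_i = 4·9·3 + 9·3·6 + 5·9·3 + 3·4·7 + 1·1·0 = 489 ≡ 5.
  S = (3, 9, 5) ≠ 0, so r is not a codeword (an error is present).
Step 3: locate the error. For a single error e at position i, S_ℓ = v_i·e·α_i^ℓ, so α_err = S_1/S_0.
  S_0^{−1} = 3^{−1} = 4 (mod 11), so α_err = 9·4 = 36 ≡ 3 = α_1. Error position i = 1.
  Consistency check: S_2/S_1 = 5·5 = 25 ≡ 3 = α_err ✓ (single-error assumption holds).
Step 4: error magnitude e = S_0/v_1 = S_0·∏_{j≠1}(α_1 − α_j) = 3·3 = 9 ≡ 9 (mod 11).
Step 5: correct position 1: c_1 = r_1 − e = 3 − 9 ≡ 5 (mod 11). Hence c = [5, 6, 3, 7, 0].
  Check: interpolating c through the α_i gives m(x) = 4 + 4·x (degree < 2) with m(α_i) = c_i for every i, so c is indeed a codeword.


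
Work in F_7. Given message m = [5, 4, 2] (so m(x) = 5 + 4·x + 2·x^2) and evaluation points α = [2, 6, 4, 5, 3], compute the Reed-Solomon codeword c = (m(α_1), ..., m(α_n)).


c = [0, 3, 4, 5, 0]

Message polynomial: m(x) = 5 + 4·x + 2·x^2 (mod 7).
For each evaluation point α_i, compute m(α_i) mod 7:
  α_1 = 2: Horner steps 2 → 1 → 0, so m(2) = 0.
  α_2 = 6: Horner steps 2 → 2 → 3, so m(6) = 3.
  α_3 = 4: Horner steps 2 → 5 → 4, so m(4) = 4.
  α_4 = 5: Horner steps 2 → 0 → 5, so m(5) = 5.
  α_5 = 3: Horner steps 2 → 3 → 0, so m(3) = 0.
Codeword c = [0, 3, 4, 5, 0] ∈ F_7^5.


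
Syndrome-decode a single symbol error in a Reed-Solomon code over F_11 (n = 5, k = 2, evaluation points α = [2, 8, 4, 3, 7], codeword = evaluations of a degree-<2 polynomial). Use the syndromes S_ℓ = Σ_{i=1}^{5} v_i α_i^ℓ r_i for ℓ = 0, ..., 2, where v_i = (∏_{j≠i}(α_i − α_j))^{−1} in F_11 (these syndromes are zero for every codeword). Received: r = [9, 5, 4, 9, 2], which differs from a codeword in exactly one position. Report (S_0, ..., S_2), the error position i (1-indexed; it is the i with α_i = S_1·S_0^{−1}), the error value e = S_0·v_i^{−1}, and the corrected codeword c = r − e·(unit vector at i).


S = (4, 1, 3), error at position 4, error magnitude e = 8, c = [9, 5, 4, 1, 2].

Step 1: column multipliers v_i = (∏_{j≠i}(α_i − α_j))^{−1} mod 11.
  i = 1 (α = 2): (2−8)(2−4)(2−3)(2−7) = (−6)·(−2)·(−1)·(−5) = 60 ≡ 5, so v_1 = 5^{−1} = 9 (mod 11).
  i = 2 (α = 8): (8−2)(8−4)(8−3)(8−7) = 6·4·5·1 = 120 ≡ 10, so v_2 = 10^{−1} = 10 (mod 11).
  i = 3 (α = 4): (4−2)(4−8)(4−3)(4−7) = 2·(−4)·1·(−3) = 24 ≡ 2, so v_3 = 2^{−1} = 6 (mod 11).
  i = 4 (α = 3): (3−2)(3−8)(3−4)(3−7) = 1·(−5)·(−1)·(−4) = −20 ≡ 2, so v_4 = 2^{−1} = 6 (mod 11).
  i = 5 (α = 7): (7−2)(7−8)(7−4)(7−3) = 5·(−1)·3·4 = −60 ≡ 6, so v_5 = 6^{−1} = 2 (mod 11).
  v = [9, 10, 6, 6, 2].
Step 2: syndromes of r = [9, 5, 4, 9, 2] (all sums mod 11).
  S_0 = Σ v_i r_i = 9·9 + 10·5 + 6·4 + 6·9 + 2·2 = 213 ≡ 4.
  S_1 = Σ v_i α_i r_i = 9·2·9 + 10·8·5 + 6·4·4 + 6·3·9 + 2·7·2 = 848 ≡ 1.
  α_i^2 mod 11 = [4, 9, 5, 9, 5].
  S_2 = Σ v_i α_i^2 r_i = 9·4·9 + 10·9·5 + 6·5·4 + 6·9·9 + 2·5·2 = 1400 ≡ 3.
  S = (4, 1, 3) ≠ 0, so r is not a codeword (an error is present).
Step 3: locate the error. For a single error e at position i, S_ℓ = v_i·e·α_i^ℓ, so α_err = S_1/S_0.
  S_0^{−1} = 4^{−1} = 3 (mod 11), so α_err = 1·3 = 3 ≡ 3 = α_4. Error position i = 4.
  Consistency check: S_2/S_1 = 3·1 = 3 ≡ 3 = α_err ✓ (single-error assumption holds).
Step 4: error magnitude e = S_0/v_4 = S_0·∏_{j≠4}(α_4 − α_j) = 4·2 = 8 ≡ 8 (mod 11).
Step 5: correct position 4: c_4 = r_4 − e = 9 − 8 ≡ 1 (mod 11). Hence c = [9, 5, 4, 1, 2].
  Check: interpolating c through the α_i gives m(x) = 3 + 3·x (degree < 2) with m(α_i) = c_i for every i, so c is indeed a codeword.


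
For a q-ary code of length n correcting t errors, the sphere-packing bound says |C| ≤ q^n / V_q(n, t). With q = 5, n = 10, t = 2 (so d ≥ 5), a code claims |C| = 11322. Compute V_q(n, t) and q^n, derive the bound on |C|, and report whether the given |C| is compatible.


V_q(n, t) = 761, q^n = 9765625, Hamming bound = 12832, |C| = 11322 ≤ bound (satisfied).

Step 1: Compute V_q(n, t) = Σ_{j=0}^2 C(n, j) (q−1)^j.
  j = 0: C(10,0)·(4)^0 = 1·1 = 1.
  j = 1: C(10,1)·(4)^1 = 10·4 = 40.
  j = 2: C(10,2)·(4)^2 = 45·16 = 720.
  V_q(n, t) = 1 + 40 + 720 = 761.
Step 2: q^n = 5^10 = 9765625.
Step 3: Hamming bound ⌊q^n / V_q(n,t)⌋ = ⌊9765625/761⌋ = 12832.
Step 4: Compare |C| = 11322 to 12832: satisfied.
The claimed |C| lies below the Hamming bound.


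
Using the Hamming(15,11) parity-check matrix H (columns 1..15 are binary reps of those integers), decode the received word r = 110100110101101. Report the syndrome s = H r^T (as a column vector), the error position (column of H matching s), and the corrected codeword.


s = (1, 1, 0, 0)^T, error position = 12, corrected codeword c = 110100110100101

Compute s = H r^T mod 2 one row at a time:
  s_1 = 1 + 0 + 1 + 0 + 1 + 1 + 0 + 1 = 5 ≡ 1 (mod 2).
  s_2 = 1 + 0 + 0 + 1 + 1 + 1 + 0 + 1 = 5 ≡ 1 (mod 2).
  s_3 = 1 + 0 + 0 + 1 + 1 + 0 + 0 + 1 = 4 ≡ 0 (mod 2).
  s_4 = 1 + 0 + 0 + 1 + 0 + 0 + 1 + 1 = 4 ≡ 0 (mod 2).
s = (1, 1, 0, 0)^T — this equals column 12 of H (binary 1100), so error is at position 12.
Correct: flip bit 12 of r = 110100110101101 to get c = 110100110100101.


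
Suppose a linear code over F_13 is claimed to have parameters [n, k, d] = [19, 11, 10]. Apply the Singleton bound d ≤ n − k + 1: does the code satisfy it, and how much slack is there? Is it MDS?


Singleton RHS = n − k + 1 = 9, slack = -1, bound violated (no such code; not MDS).

Singleton bound: d ≤ n − k + 1.
Here n = 19, k = 11, so n − k + 1 = 9.
Given d = 10, check d ≤ 9: NO.
Slack = (n − k + 1) − d = -1.
The slack is negative: d = 10 exceeds n − k + 1 = 9 by 1, so the Singleton bound is violated and no linear [19, 11, 10]_13 code can exist. In particular it is not MDS (MDS requires d = n − k + 1 exactly).
Description: the claimed parameters are [19, 11, 10]_13; such a code would be impossible (violates the Singleton bound).


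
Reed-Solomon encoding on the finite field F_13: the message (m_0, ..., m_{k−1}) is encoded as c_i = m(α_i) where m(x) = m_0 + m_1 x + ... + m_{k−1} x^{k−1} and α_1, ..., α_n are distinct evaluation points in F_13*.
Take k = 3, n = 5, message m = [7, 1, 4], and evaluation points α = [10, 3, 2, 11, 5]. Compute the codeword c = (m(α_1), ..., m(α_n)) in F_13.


c = [1, 7, 12, 8, 8]

Message polynomial: m(x) = 7 + 1·x + 4·x^2 (mod 13).
For each evaluation point α_i, compute m(α_i) mod 13:
  α_1 = 10: Horner steps 4 → 2 → 1, so m(10) = 1.
  α_2 = 3: Horner steps 4 → 0 → 7, so m(3) = 7.
  α_3 = 2: Horner steps 4 → 9 → 12, so m(2) = 12.
  α_4 = 11: Horner steps 4 → 6 → 8, so m(11) = 8.
  α_5 = 5: Horner steps 4 → 8 → 8, so m(5) = 8.
Codeword c = [1, 7, 12, 8, 8] ∈ F_13^5.


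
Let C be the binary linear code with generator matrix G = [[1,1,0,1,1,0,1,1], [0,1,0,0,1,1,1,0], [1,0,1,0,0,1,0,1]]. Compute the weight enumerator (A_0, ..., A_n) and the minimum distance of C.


Weight distribution: A_0 = 1, A_2 = 1, A_4 = 3, A_6 = 3. Minimum distance d = 2.

Enumerate all 2^3 = 8 messages m ∈ F_2^3.
For each, compute codeword c = mG in F_2^8, then tally its weight.
  m = 000 → c = 00000000, weight = 0.
  m = 100 → c = 11011011, weight = 6.
  m = 010 → c = 01001110, weight = 4.
  m = 110 → c = 10010101, weight = 4.
  m = 001 → c = 10100101, weight = 4.
  m = 101 → c = 01111110, weight = 6.
  m = 011 → c = 11101011, weight = 6.
  m = 111 → c = 00110000, weight = 2.
Tally weights:
  weight 0: 1 codewords.
  weight 2: 1 codewords.
  weight 4: 3 codewords.
  weight 6: 3 codewords.
Minimum distance d = smallest w > 0 with A_w > 0 = 2.
Sanity: Σ A_w = 8 = 2^3 = 8 ✓.


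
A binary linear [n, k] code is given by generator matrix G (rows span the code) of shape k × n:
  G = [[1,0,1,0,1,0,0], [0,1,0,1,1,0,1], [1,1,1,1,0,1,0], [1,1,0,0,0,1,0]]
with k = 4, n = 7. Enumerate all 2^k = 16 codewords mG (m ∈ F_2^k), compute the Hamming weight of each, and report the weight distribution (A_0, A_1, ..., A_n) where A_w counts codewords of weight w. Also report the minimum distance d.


Weight distribution: A_0 = 1, A_2 = 2, A_3 = 4, A_4 = 5, A_5 = 4. Minimum distance d = 2.

Enumerate all 2^4 = 16 messages m ∈ F_2^4.
For each, compute codeword c = mG in F_2^7, then tally its weight.
  m = 0000 → c = 0000000, weight = 0.
  m = 1000 → c = 1010100, weight = 3.
  m = 0100 → c = 0101101, weight = 4.
  m = 1100 → c = 1111001, weight = 5.
  m = 0010 → c = 1111010, weight = 5.
  m = 1010 → c = 0101110, weight = 4.
  m = 0110 → c = 1010111, weight = 5.
  m = 1110 → c = 0000011, weight = 2.
  m = 0001 → c = 1100010, weight = 3.
  m = 1001 → c = 0110110, weight = 4.
  m = 0101 → c = 1001111, weight = 5.
  m = 1101 → c = 0011011, weight = 4.
  m = 0011 → c = 0011000, weight = 2.
  m = 1011 → c = 1001100, weight = 3.
  m = 0111 → c = 0110101, weight = 4.
  m = 1111 → c = 1100001, weight = 3.
Tally weights:
  weight 0: 1 codewords.
  weight 2: 2 codewords.
  weight 3: 4 codewords.
  weight 4: 5 codewords.
  weight 5: 4 codewords.
Minimum distance d = smallest w > 0 with A_w > 0 = 2.
Sanity: Σ A_w = 16 = 2^4 = 16 ✓.


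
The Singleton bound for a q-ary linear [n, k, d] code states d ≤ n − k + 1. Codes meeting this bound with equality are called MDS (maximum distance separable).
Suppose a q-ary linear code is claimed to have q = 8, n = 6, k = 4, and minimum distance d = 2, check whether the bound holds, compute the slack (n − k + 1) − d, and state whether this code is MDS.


Singleton RHS = n − k + 1 = 3, slack = 1, bound satisfied, not MDS.

Singleton bound: d ≤ n − k + 1.
Here n = 6, k = 4, so n − k + 1 = 3.
Given d = 2, check d ≤ 3: YES.
Slack = (n − k + 1) − d = 1.
The code is NOT MDS (slack = 1 > 0).
Description: the claimed parameters are [6, 4, 2]_8; such a code would be non-MDS.


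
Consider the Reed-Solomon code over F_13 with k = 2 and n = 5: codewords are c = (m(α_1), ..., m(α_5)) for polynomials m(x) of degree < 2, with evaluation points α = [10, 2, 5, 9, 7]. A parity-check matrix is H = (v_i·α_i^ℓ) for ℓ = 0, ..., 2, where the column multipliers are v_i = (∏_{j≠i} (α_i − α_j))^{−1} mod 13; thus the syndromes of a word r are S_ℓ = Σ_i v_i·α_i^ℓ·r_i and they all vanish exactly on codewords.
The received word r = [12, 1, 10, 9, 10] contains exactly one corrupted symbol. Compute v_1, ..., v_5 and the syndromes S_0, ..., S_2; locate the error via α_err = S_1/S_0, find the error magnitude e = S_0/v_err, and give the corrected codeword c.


S = (9, 11, 12), error at position 5, error magnitude e = 7, c = [12, 1, 10, 9, 3].

Step 1: column multipliers v_i = (∏_{j≠i}(α_i − α_j))^{−1} mod 13.
  i = 1 (α = 10): (10−2)(10−5)(10−9)(10−7) = 8·5·1·3 = 120 ≡ 3, so v_1 = 3^{−1} = 9 (mod 13).
  i = 2 (α = 2): (2−10)(2−5)(2−9)(2−7) = (−8)·(−3)·(−7)·(−5) = 840 ≡ 8, so v_2 = 8^{−1} = 5 (mod 13).
  i = 3 (α = 5): (5−10)(5−2)(5−9)(5−7) = (−5)·3·(−4)·(−2) = −120 ≡ 10, so v_3 = 10^{−1} = 4 (mod 13).
  i = 4 (α = 9): (9−10)(9−2)(9−5)(9−7) = (−1)·7·4·2 = −56 ≡ 9, so v_4 = 9^{−1} = 3 (mod 13).
  i = 5 (α = 7): (7−10)(7−2)(7−5)(7−9) = (−3)·5·2·(−2) = 60 ≡ 8, so v_5 = 8^{−1} = 5 (mod 13).
  v = [9, 5, 4, 3, 5].
Step 2: syndromes of r = [12, 1, 10, 9, 10] (all sums mod 13).
  S_0 = Σ v_i r_i = 9·12 + 5·1 + 4·10 + 3·9 + 5·10 = 230 ≡ 9.
  S_1 = Σ v_i α_i r_i = 9·10·12 + 5·2·1 + 4·5·10 + 3·9·9 + 5·7·10 = 1883 ≡ 11.
  α_i^2 mod 13 = [9, 4, 12, 3, 10].
  S_2 = Σ v_i α_i^2 r_i = 9·9·12 + 5·4·1 + 4·12·10 + 3·3·9 + 5·10·10 = 2053 ≡ 12.
  S = (9, 11, 12) ≠ 0, so r is not a codeword (an error is present).
Step 3: locate the error. For a single error e at position i, S_ℓ = v_i·e·α_i^ℓ, so α_err = S_1/S_0.
  S_0^{−1} = 9^{−1} = 3 (mod 13), so α_err = 11·3 = 33 ≡ 7 = α_5. Error position i = 5.
  Consistency check: S_2/S_1 = 12·6 = 72 ≡ 7 = α_err ✓ (single-error assumption holds).
Step 4: error magnitude e = S_0/v_5 = S_0·∏_{j≠5}(α_5 − α_j) = 9·8 = 72 ≡ 7 (mod 13).
Step 5: correct position 5: c_5 = r_5 − e = 10 − 7 ≡ 3 (mod 13). Hence c = [12, 1, 10, 9, 3].
  Check: interpolating c through the α_i gives m(x) = 8 + 3·x (degree < 2) with m(α_i) = c_i for every i, so c is indeed a codeword.


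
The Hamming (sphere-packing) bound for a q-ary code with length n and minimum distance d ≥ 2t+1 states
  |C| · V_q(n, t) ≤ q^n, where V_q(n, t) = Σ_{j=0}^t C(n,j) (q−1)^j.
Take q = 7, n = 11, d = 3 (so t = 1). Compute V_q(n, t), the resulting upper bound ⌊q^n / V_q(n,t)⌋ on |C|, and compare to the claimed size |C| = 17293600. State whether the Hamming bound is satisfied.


V_q(n, t) = 67, q^n = 1977326743, Hamming bound = 29512339, |C| = 17293600 ≤ bound (satisfied).

Step 1: Compute V_q(n, t) = Σ_{j=0}^1 C(n, j) (q−1)^j.
  j = 0: C(11,0)·(6)^0 = 1·1 = 1.
  j = 1: C(11,1)·(6)^1 = 11·6 = 66.
  V_q(n, t) = 1 + 66 = 67.
Step 2: q^n = 7^11 = 1977326743.
Step 3: Hamming bound ⌊q^n / V_q(n,t)⌋ = ⌊1977326743/67⌋ = 29512339.
Step 4: Compare |C| = 17293600 to 29512339: satisfied.
The claimed |C| lies below the Hamming bound.


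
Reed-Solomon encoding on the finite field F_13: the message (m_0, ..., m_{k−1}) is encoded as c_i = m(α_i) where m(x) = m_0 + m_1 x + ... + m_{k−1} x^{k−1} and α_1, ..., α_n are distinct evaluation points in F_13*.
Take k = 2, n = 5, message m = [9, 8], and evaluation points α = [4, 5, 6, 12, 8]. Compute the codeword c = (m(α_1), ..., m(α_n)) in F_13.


c = [2, 10, 5, 1, 8]

Message polynomial: m(x) = 9 + 8·x (mod 13).
For each evaluation point α_i, compute m(α_i) mod 13:
  α_1 = 4: Horner steps 8 → 2, so m(4) = 2.
  α_2 = 5: Horner steps 8 → 10, so m(5) = 10.
  α_3 = 6: Horner steps 8 → 5, so m(6) = 5.
  α_4 = 12: Horner steps 8 → 1, so m(12) = 1.
  α_5 = 8: Horner steps 8 → 8, so m(8) = 8.
Codeword c = [2, 10, 5, 1, 8] ∈ F_13^5.


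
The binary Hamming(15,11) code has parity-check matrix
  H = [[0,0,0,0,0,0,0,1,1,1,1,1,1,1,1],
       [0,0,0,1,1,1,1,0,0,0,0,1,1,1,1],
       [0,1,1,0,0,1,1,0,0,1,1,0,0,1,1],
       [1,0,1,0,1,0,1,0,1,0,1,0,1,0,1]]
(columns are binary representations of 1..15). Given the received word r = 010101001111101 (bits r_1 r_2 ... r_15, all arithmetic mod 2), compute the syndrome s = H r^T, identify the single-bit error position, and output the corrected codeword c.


s = (0, 1, 1, 0)^T, error position = 6, corrected codeword c = 010100001111101

Compute s = H r^T mod 2 one row at a time:
  s_1 = 0 + 1 + 1 + 1 + 1 + 1 + 0 + 1 = 6 ≡ 0 (mod 2).
  s_2 = 1 + 0 + 1 + 0 + 1 + 1 + 0 + 1 = 5 ≡ 1 (mod 2).
  s_3 = 1 + 0 + 1 + 0 + 1 + 1 + 0 + 1 = 5 ≡ 1 (mod 2).
  s_4 = 0 + 0 + 0 + 0 + 1 + 1 + 1 + 1 = 4 ≡ 0 (mod 2).
s = (0, 1, 1, 0)^T — this equals column 6 of H (binary 0110), so error is at position 6.
Correct: flip bit 6 of r = 010101001111101 to get c = 010100001111101.


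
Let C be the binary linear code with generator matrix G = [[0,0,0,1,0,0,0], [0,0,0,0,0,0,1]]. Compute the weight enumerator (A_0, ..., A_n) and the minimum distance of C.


Weight distribution: A_0 = 1, A_1 = 2, A_2 = 1. Minimum distance d = 1.

Enumerate all 2^2 = 4 messages m ∈ F_2^2.
For each, compute codeword c = mG in F_2^7, then tally its weight.
  m = 00 → c = 0000000, weight = 0.
  m = 10 → c = 0001000, weight = 1.
  m = 01 → c = 0000001, weight = 1.
  m = 11 → c = 0001001, weight = 2.
Tally weights:
  weight 0: 1 codewords.
  weight 1: 2 codewords.
  weight 2: 1 codewords.
Minimum distance d = smallest w > 0 with A_w > 0 = 1.
Sanity: Σ A_w = 4 = 2^2 = 4 ✓.


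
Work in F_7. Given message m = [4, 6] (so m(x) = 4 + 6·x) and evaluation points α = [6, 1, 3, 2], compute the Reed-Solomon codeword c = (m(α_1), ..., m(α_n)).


c = [5, 3, 1, 2]

Message polynomial: m(x) = 4 + 6·x (mod 7).
For each evaluation point α_i, compute m(α_i) mod 7:
  α_1 = 6: Horner steps 6 → 5, so m(6) = 5.
  α_2 = 1: Horner steps 6 → 3, so m(1) = 3.
  α_3 = 3: Horner steps 6 → 1, so m(3) = 1.
  α_4 = 2: Horner steps 6 → 2, so m(2) = 2.
Codeword c = [5, 3, 1, 2] ∈ F_7^4.


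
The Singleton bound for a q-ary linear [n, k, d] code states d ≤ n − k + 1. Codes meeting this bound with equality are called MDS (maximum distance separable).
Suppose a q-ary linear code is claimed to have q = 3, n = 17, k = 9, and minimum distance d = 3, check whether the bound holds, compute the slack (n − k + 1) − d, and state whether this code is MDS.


Singleton RHS = n − k + 1 = 9, slack = 6, bound satisfied, not MDS.

Singleton bound: d ≤ n − k + 1.
Here n = 17, k = 9, so n − k + 1 = 9.
Given d = 3, check d ≤ 9: YES.
Slack = (n − k + 1) − d = 6.
The code is NOT MDS (slack = 6 > 0).
Description: the claimed parameters are [17, 9, 3]_3; such a code would be non-MDS.


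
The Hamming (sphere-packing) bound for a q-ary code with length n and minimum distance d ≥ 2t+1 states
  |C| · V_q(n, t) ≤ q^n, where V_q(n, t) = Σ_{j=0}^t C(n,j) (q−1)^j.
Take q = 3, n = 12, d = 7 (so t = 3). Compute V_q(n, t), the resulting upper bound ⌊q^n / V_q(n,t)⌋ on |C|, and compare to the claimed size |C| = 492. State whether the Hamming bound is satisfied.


V_q(n, t) = 2049, q^n = 531441, Hamming bound = 259, |C| = 492 > bound (violated).

Step 1: Compute V_q(n, t) = Σ_{j=0}^3 C(n, j) (q−1)^j.
  j = 0: C(12,0)·(2)^0 = 1·1 = 1.
  j = 1: C(12,1)·(2)^1 = 12·2 = 24.
  j = 2: C(12,2)·(2)^2 = 66·4 = 264.
  j = 3: C(12,3)·(2)^3 = 220·8 = 1760.
  V_q(n, t) = 1 + 24 + 264 + 1760 = 2049.
Step 2: q^n = 3^12 = 531441.
Step 3: Hamming bound ⌊q^n / V_q(n,t)⌋ = ⌊531441/2049⌋ = 259.
Step 4: Compare |C| = 492 to 259: violated.
The claimed |C| lies above the Hamming bound, so no 3-ary code of length 12 with d ≥ 7 can have 492 codewords.


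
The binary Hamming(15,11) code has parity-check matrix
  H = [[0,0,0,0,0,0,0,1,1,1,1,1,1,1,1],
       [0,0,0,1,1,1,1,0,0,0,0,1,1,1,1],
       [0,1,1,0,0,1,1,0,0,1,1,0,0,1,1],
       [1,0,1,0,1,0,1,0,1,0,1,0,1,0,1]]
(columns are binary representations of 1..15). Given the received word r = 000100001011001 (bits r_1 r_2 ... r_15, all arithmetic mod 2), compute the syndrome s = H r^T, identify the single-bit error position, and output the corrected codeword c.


s = (0, 1, 0, 1)^T, error position = 5, corrected codeword c = 000110001011001

Compute s = H r^T mod 2 one row at a time:
  s_1 = 0 + 1 + 0 + 1 + 1 + 0 + 0 + 1 = 4 ≡ 0 (mod 2).
  s_2 = 1 + 0 + 0 + 0 + 1 + 0 + 0 + 1 = 3 ≡ 1 (mod 2).
  s_3 = 0 + 0 + 0 + 0 + 0 + 1 + 0 + 1 = 2 ≡ 0 (mod 2).
  s_4 = 0 + 0 + 0 + 0 + 1 + 1 + 0 + 1 = 3 ≡ 1 (mod 2).
s = (0, 1, 0, 1)^T — this equals column 5 of H (binary 0101), so error is at position 5.
Correct: flip bit 5 of r = 000100001011001 to get c = 000110001011001.


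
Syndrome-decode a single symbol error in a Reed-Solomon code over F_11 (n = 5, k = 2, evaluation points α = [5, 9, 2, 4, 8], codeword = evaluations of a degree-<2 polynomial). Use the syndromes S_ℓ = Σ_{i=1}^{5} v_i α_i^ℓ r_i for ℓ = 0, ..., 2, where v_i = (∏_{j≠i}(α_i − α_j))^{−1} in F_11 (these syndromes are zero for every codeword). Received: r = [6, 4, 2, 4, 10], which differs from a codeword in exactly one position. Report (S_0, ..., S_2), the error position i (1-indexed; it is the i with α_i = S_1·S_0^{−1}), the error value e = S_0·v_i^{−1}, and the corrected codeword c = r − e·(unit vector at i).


S = (9, 3, 1), error at position 4, error magnitude e = 3, c = [6, 4, 2, 1, 10].

Step 1: column multipliers v_i = (∏_{j≠i}(α_i − α_j))^{−1} mod 11.
  i = 1 (α = 5): (5−9)(5−2)(5−4)(5−8) = (−4)·3·1·(−3) = 36 ≡ 3, so v_1 = 3^{−1} = 4 (mod 11).
  i = 2 (α = 9): (9−5)(9−2)(9−4)(9−8) = 4·7·5·1 = 140 ≡ 8, so v_2 = 8^{−1} = 7 (mod 11).
  i = 3 (α = 2): (2−5)(2−9)(2−4)(2−8) = (−3)·(−7)·(−2)·(−6) = 252 ≡ 10, so v_3 = 10^{−1} = 10 (mod 11).
  i = 4 (α = 4): (4−5)(4−9)(4−2)(4−8) = (−1)·(−5)·2·(−4) = −40 ≡ 4, so v_4 = 4^{−1} = 3 (mod 11).
  i = 5 (α = 8): (8−5)(8−9)(8−2)(8−4) = 3·(−1)·6·4 = −72 ≡ 5, so v_5 = 5^{−1} = 9 (mod 11).
  v = [4, 7, 10, 3, 9].
Step 2: syndromes of r = [6, 4, 2, 4, 10] (all sums mod 11).
  S_0 = Σ v_i r_i = 4·6 + 7·4 + 10·2 + 3·4 + 9·10 = 174 ≡ 9.
  S_1 = Σ v_i α_i r_i = 4·5·6 + 7·9·4 + 10·2·2 + 3·4·4 + 9·8·10 = 1180 ≡ 3.
  α_i^2 mod 11 = [3, 4, 4, 5, 9].
  S_2 = Σ v_i α_i^2 r_i = 4·3·6 + 7·4·4 + 10·4·2 + 3·5·4 + 9·9·10 = 1134 ≡ 1.
  S = (9, 3, 1) ≠ 0, so r is not a codeword (an error is present).
Step 3: locate the error. For a single error e at position i, S_ℓ = v_i·e·α_i^ℓ, so α_err = S_1/S_0.
  S_0^{−1} = 9^{−1} = 5 (mod 11), so α_err = 3·5 = 15 ≡ 4 = α_4. Error position i = 4.
  Consistency check: S_2/S_1 = 1·4 = 4 ≡ 4 = α_err ✓ (single-error assumption holds).
Step 4: error magnitude e = S_0/v_4 = S_0·∏_{j≠4}(α_4 − α_j) = 9·4 = 36 ≡ 3 (mod 11).
Step 5: correct position 4: c_4 = r_4 − e = 4 − 3 ≡ 1 (mod 11). Hence c = [6, 4, 2, 1, 10].
  Check: interpolating c through the α_i gives m(x) = 3 + 5·x (degree < 2) with m(α_i) = c_i for every i, so c is indeed a codeword.


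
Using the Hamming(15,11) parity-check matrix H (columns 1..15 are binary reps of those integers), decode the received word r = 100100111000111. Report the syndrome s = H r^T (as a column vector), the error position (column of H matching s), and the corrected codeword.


s = (1, 1, 1, 1)^T, error position = 15, corrected codeword c = 100100111000110

Compute s = H r^T mod 2 one row at a time:
  s_1 = 1 + 1 + 0 + 0 + 0 + 1 + 1 + 1 = 5 ≡ 1 (mod 2).
  s_2 = 1 + 0 + 0 + 1 + 0 + 1 + 1 + 1 = 5 ≡ 1 (mod 2).
  s_3 = 0 + 0 + 0 + 1 + 0 + 0 + 1 + 1 = 3 ≡ 1 (mod 2).
  s_4 = 1 + 0 + 0 + 1 + 1 + 0 + 1 + 1 = 5 ≡ 1 (mod 2).
s = (1, 1, 1, 1)^T — this equals column 15 of H (binary 1111), so error is at position 15.
Correct: flip bit 15 of r = 100100111000111 to get c = 100100111000110.


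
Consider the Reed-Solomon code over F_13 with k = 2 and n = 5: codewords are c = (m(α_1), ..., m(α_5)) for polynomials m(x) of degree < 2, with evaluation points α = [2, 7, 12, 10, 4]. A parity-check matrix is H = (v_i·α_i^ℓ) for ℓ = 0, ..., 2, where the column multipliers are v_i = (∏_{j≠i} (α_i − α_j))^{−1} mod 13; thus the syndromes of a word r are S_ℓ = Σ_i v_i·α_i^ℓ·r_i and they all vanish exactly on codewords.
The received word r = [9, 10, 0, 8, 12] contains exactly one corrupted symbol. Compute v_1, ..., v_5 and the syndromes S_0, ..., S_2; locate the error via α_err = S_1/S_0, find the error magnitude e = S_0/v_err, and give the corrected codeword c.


S = (4, 9, 4), error at position 3, error magnitude e = 2, c = [9, 10, 11, 8, 12].

Step 1: column multipliers v_i = (∏_{j≠i}(α_i − α_j))^{−1} mod 13.
  i = 1 (α = 2): (2−7)(2−12)(2−10)(2−4) = (−5)·(−10)·(−8)·(−2) = 800 ≡ 7, so v_1 = 7^{−1} = 2 (mod 13).
  i = 2 (α = 7): (7−2)(7−12)(7−10)(7−4) = 5·(−5)·(−3)·3 = 225 ≡ 4, so v_2 = 4^{−1} = 10 (mod 13).
  i = 3 (α = 12): (12−2)(12−7)(12−10)(12−4) = 10·5·2·8 = 800 ≡ 7, so v_3 = 7^{−1} = 2 (mod 13).
  i = 4 (α = 10): (10−2)(10−7)(10−12)(10−4) = 8·3·(−2)·6 = −288 ≡ 11, so v_4 = 11^{−1} = 6 (mod 13).
  i = 5 (α = 4): (4−2)(4−7)(4−12)(4−10) = 2·(−3)·(−8)·(−6) = −288 ≡ 11, so v_5 = 11^{−1} = 6 (mod 13).
  v = [2, 10, 2, 6, 6].
Step 2: syndromes of r = [9, 10, 0, 8, 12] (all sums mod 13).
  S_0 = Σ v_i r_i = 2·9 + 10·10 + 2·0 + 6·8 + 6·12 = 238 ≡ 4.
  S_1 = Σ v_i α_i r_i = 2·2·9 + 10·7·10 + 2·12·0 + 6·10·8 + 6·4·12 = 1504 ≡ 9.
  α_i^2 mod 13 = [4, 10, 1, 9, 3].
  S_2 = Σ v_i α_i^2 r_i = 2·4·9 + 10·10·10 + 2·1·0 + 6·9·8 + 6·3·12 = 1720 ≡ 4.
  S = (4, 9, 4) ≠ 0, so r is not a codeword (an error is present).
Step 3: locate the error. For a single error e at position i, S_ℓ = v_i·e·α_i^ℓ, so α_err = S_1/S_0.
  S_0^{−1} = 4^{−1} = 10 (mod 13), so α_err = 9·10 = 90 ≡ 12 = α_3. Error position i = 3.
  Consistency check: S_2/S_1 = 4·3 = 12 ≡ 12 = α_err ✓ (single-error assumption holds).
Step 4: error magnitude e = S_0/v_3 = S_0·∏_{j≠3}(α_3 − α_j) = 4·7 = 28 ≡ 2 (mod 13).
Step 5: correct position 3: c_3 = r_3 − e = 0 − 2 ≡ 11 (mod 13). Hence c = [9, 10, 11, 8, 12].
  Check: interpolating c through the α_i gives m(x) = 6 + 8·x (degree < 2) with m(α_i) = c_i for every i, so c is indeed a codeword.


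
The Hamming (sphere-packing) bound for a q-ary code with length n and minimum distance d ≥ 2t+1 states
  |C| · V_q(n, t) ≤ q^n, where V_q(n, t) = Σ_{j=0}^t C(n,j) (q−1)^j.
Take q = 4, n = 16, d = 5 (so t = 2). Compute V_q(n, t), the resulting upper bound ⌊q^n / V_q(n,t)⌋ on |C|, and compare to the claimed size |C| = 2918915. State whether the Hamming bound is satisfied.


V_q(n, t) = 1129, q^n = 4294967296, Hamming bound = 3804222, |C| = 2918915 ≤ bound (satisfied).

Step 1: Compute V_q(n, t) = Σ_{j=0}^2 C(n, j) (q−1)^j.
  j = 0: C(16,0)·(3)^0 = 1·1 = 1.
  j = 1: C(16,1)·(3)^1 = 16·3 = 48.
  j = 2: C(16,2)·(3)^2 = 120·9 = 1080.
  V_q(n, t) = 1 + 48 + 1080 = 1129.
Step 2: q^n = 4^16 = 4294967296.
Step 3: Hamming bound ⌊q^n / V_q(n,t)⌋ = ⌊4294967296/1129⌋ = 3804222.
Step 4: Compare |C| = 2918915 to 3804222: satisfied.
The claimed |C| lies below the Hamming bound.


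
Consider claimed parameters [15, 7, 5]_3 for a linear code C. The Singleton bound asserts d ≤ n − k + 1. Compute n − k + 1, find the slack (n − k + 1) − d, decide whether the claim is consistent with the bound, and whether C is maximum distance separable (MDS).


Singleton RHS = n − k + 1 = 9, slack = 4, bound satisfied, not MDS.

Singleton bound: d ≤ n − k + 1.
Here n = 15, k = 7, so n − k + 1 = 9.
Given d = 5, check d ≤ 9: YES.
Slack = (n − k + 1) − d = 4.
The code is NOT MDS (slack = 4 > 0).
Description: the claimed parameters are [15, 7, 5]_3; such a code would be non-MDS.


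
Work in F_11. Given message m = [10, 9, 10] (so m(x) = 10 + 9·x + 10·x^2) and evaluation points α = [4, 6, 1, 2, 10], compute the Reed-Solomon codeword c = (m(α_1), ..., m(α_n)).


c = [8, 6, 7, 2, 0]

Message polynomial: m(x) = 10 + 9·x + 10·x^2 (mod 11).
For each evaluation point α_i, compute m(α_i) mod 11:
  α_1 = 4: Horner steps 10 → 5 → 8, so m(4) = 8.
  α_2 = 6: Horner steps 10 → 3 → 6, so m(6) = 6.
  α_3 = 1: Horner steps 10 → 8 → 7, so m(1) = 7.
  α_4 = 2: Horner steps 10 → 7 → 2, so m(2) = 2.
  α_5 = 10: Horner steps 10 → 10 → 0, so m(10) = 0.
Codeword c = [8, 6, 7, 2, 0] ∈ F_11^5.


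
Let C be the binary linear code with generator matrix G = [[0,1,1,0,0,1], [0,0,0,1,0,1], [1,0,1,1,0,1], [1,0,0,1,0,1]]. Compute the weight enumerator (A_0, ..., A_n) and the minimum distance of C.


Weight distribution: A_0 = 1, A_1 = 2, A_2 = 4, A_3 = 6, A_4 = 3. Minimum distance d = 1.

Enumerate all 2^4 = 16 messages m ∈ F_2^4.
For each, compute codeword c = mG in F_2^6, then tally its weight.
  m = 0000 → c = 000000, weight = 0.
  m = 1000 → c = 011001, weight = 3.
  m = 0100 → c = 000101, weight = 2.
  m = 1100 → c = 011100, weight = 3.
  m = 0010 → c = 101101, weight = 4.
  m = 1010 → c = 110100, weight = 3.
  m = 0110 → c = 101000, weight = 2.
  m = 1110 → c = 110001, weight = 3.
  m = 0001 → c = 100101, weight = 3.
  m = 1001 → c = 111100, weight = 4.
  m = 0101 → c = 100000, weight = 1.
  m = 1101 → c = 111001, weight = 4.
  m = 0011 → c = 001000, weight = 1.
  m = 1011 → c = 010001, weight = 2.
  m = 0111 → c = 001101, weight = 3.
  m = 1111 → c = 010100, weight = 2.
Tally weights:
  weight 0: 1 codewords.
  weight 1: 2 codewords.
  weight 2: 4 codewords.
  weight 3: 6 codewords.
  weight 4: 3 codewords.
Minimum distance d = smallest w > 0 with A_w > 0 = 1.
Sanity: Σ A_w = 16 = 2^4 = 16 ✓.


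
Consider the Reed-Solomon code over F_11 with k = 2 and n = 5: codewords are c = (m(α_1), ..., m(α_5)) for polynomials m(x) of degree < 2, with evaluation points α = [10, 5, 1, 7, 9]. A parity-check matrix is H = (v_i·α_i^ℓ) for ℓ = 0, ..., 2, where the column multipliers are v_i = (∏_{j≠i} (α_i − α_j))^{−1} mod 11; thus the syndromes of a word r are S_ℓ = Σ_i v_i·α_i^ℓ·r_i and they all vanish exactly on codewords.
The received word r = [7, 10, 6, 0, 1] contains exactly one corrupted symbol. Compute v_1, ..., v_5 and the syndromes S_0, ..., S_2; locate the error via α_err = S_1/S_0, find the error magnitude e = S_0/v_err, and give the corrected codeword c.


S = (9, 9, 9), error at position 3, error magnitude e = 9, c = [7, 10, 8, 0, 1].

Step 1: column multipliers v_i = (∏_{j≠i}(α_i − α_j))^{−1} mod 11.
  i = 1 (α = 10): (10−5)(10−1)(10−7)(10−9) = 5·9·3·1 = 135 ≡ 3, so v_1 = 3^{−1} = 4 (mod 11).
  i = 2 (α = 5): (5−10)(5−1)(5−7)(5−9) = (−5)·4·(−2)·(−4) = −160 ≡ 5, so v_2 = 5^{−1} = 9 (mod 11).
  i = 3 (α = 1): (1−10)(1−5)(1−7)(1−9) = (−9)·(−4)·(−6)·(−8) = 1728 ≡ 1, so v_3 = 1^{−1} = 1 (mod 11).
  i = 4 (α = 7): (7−10)(7−5)(7−1)(7−9) = (−3)·2·6·(−2) = 72 ≡ 6, so v_4 = 6^{−1} = 2 (mod 11).
  i = 5 (α = 9): (9−10)(9−5)(9−1)(9−7) = (−1)·4·8·2 = −64 ≡ 2, so v_5 = 2^{−1} = 6 (mod 11).
  v = [4, 9, 1, 2, 6].
Step 2: syndromes of r = [7, 10, 6, 0, 1] (all sums mod 11).
  S_0 = Σ v_i r_i = 4·7 + 9·10 + 1·6 + 2·0 + 6·1 = 130 ≡ 9.
  S_1 = Σ v_i α_i r_i = 4·10·7 + 9·5·10 + 1·1·6 + 2·7·0 + 6·9·1 = 790 ≡ 9.
  α_i^2 mod 11 = [1, 3, 1, 5, 4].
  S_2 = Σ v_i α_i^2 r_i = 4·1·7 + 9·3·10 + 1·1·6 + 2·5·0 + 6·4·1 = 328 ≡ 9.
  S = (9, 9, 9) ≠ 0, so r is not a codeword (an error is present).
Step 3: locate the error. For a single error e at position i, S_ℓ = v_i·e·α_i^ℓ, so α_err = S_1/S_0.
  S_0^{−1} = 9^{−1} = 5 (mod 11), so α_err = 9·5 = 45 ≡ 1 = α_3. Error position i = 3.
  Consistency check: S_2/S_1 = 9·5 = 45 ≡ 1 = α_err ✓ (single-error assumption holds).
Step 4: error magnitude e = S_0/v_3 = S_0·∏_{j≠3}(α_3 − α_j) = 9·1 = 9 ≡ 9 (mod 11).
Step 5: correct position 3: c_3 = r_3 − e = 6 − 9 ≡ 8 (mod 11). Hence c = [7, 10, 8, 0, 1].
  Check: interpolating c through the α_i gives m(x) = 2 + 6·x (degree < 2) with m(α_i) = c_i for every i, so c is indeed a codeword.


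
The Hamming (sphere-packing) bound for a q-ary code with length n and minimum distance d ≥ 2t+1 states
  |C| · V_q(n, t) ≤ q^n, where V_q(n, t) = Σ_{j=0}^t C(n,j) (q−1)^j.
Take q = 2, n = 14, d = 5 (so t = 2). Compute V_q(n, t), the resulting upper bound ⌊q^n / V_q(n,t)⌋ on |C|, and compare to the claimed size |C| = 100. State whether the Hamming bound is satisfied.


V_q(n, t) = 106, q^n = 16384, Hamming bound = 154, |C| = 100 ≤ bound (satisfied).

Step 1: Compute V_q(n, t) = Σ_{j=0}^2 C(n, j) (q−1)^j.
  j = 0: C(14,0)·(1)^0 = 1·1 = 1.
  j = 1: C(14,1)·(1)^1 = 14·1 = 14.
  j = 2: C(14,2)·(1)^2 = 91·1 = 91.
  V_q(n, t) = 1 + 14 + 91 = 106.
Step 2: q^n = 2^14 = 16384.
Step 3: Hamming bound ⌊q^n / V_q(n,t)⌋ = ⌊16384/106⌋ = 154.
Step 4: Compare |C| = 100 to 154: satisfied.
The claimed |C| lies below the Hamming bound.


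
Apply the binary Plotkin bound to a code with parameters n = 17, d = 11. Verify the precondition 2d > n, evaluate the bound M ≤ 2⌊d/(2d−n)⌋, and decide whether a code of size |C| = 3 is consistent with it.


Plotkin bound M ≤ 4; given |C| = 3 ≤ bound (satisfied).

Check applicability: 2d = 22, n = 17.
2d − n = 5 > 0, so Plotkin applies.
Compute d/(2d−n) = 11/5 ≈ 2.2000.
⌊d/(2d−n)⌋ = 2.
Plotkin bound: M ≤ 2·2 = 4.
Given |C| = 3, check: satisfied.
This |C| is below the Plotkin bound.


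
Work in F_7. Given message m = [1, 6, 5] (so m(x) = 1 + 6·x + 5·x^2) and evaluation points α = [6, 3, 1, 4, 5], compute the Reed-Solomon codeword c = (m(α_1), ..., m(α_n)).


c = [0, 1, 5, 0, 2]

Message polynomial: m(x) = 1 + 6·x + 5·x^2 (mod 7).
For each evaluation point α_i, compute m(α_i) mod 7:
  α_1 = 6: Horner steps 5 → 1 → 0, so m(6) = 0.
  α_2 = 3: Horner steps 5 → 0 → 1, so m(3) = 1.
  α_3 = 1: Horner steps 5 → 4 → 5, so m(1) = 5.
  α_4 = 4: Horner steps 5 → 5 → 0, so m(4) = 0.
  α_5 = 5: Horner steps 5 → 3 → 2, so m(5) = 2.
Codeword c = [0, 1, 5, 0, 2] ∈ F_7^5.


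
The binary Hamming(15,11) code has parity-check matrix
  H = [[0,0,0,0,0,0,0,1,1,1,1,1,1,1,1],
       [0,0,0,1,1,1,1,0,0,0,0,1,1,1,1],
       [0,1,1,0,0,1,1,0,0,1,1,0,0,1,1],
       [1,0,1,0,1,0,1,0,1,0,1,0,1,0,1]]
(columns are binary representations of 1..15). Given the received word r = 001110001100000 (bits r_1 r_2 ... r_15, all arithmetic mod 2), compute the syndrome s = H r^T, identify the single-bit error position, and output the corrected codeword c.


s = (0, 0, 0, 1)^T, error position = 1, corrected codeword c = 101110001100000

Compute s = H r^T mod 2 one row at a time:
  s_1 = 0 + 1 + 1 + 0 + 0 + 0 + 0 + 0 = 2 ≡ 0 (mod 2).
  s_2 = 1 + 1 + 0 + 0 + 0 + 0 + 0 + 0 = 2 ≡ 0 (mod 2).
  s_3 = 0 + 1 + 0 + 0 + 1 + 0 + 0 + 0 = 2 ≡ 0 (mod 2).
  s_4 = 0 + 1 + 1 + 0 + 1 + 0 + 0 + 0 = 3 ≡ 1 (mod 2).
s = (0, 0, 0, 1)^T — this equals column 1 of H (binary 0001), so error is at position 1.
Correct: flip bit 1 of r = 001110001100000 to get c = 101110001100000.


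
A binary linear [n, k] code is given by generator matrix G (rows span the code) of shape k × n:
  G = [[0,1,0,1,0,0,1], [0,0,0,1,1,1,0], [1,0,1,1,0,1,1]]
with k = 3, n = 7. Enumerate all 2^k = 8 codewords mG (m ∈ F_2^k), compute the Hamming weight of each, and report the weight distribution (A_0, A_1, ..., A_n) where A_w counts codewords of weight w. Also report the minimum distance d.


Weight distribution: A_0 = 1, A_3 = 2, A_4 = 3, A_5 = 2. Minimum distance d = 3.

Enumerate all 2^3 = 8 messages m ∈ F_2^3.
For each, compute codeword c = mG in F_2^7, then tally its weight.
  m = 000 → c = 0000000, weight = 0.
  m = 100 → c = 0101001, weight = 3.
  m = 010 → c = 0001110, weight = 3.
  m = 110 → c = 0100111, weight = 4.
  m = 001 → c = 1011011, weight = 5.
  m = 101 → c = 1110010, weight = 4.
  m = 011 → c = 1010101, weight = 4.
  m = 111 → c = 1111100, weight = 5.
Tally weights:
  weight 0: 1 codewords.
  weight 3: 2 codewords.
  weight 4: 3 codewords.
  weight 5: 2 codewords.
Minimum distance d = smallest w > 0 with A_w > 0 = 3.
Sanity: Σ A_w = 8 = 2^3 = 8 ✓.


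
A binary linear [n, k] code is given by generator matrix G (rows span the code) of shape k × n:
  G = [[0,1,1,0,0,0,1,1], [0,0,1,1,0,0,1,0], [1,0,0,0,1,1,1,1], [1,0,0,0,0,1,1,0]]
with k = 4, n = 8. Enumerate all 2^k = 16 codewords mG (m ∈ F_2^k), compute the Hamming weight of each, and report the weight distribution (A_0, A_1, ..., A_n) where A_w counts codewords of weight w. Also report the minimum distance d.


Weight distribution: A_0 = 1, A_2 = 1, A_3 = 4, A_4 = 3, A_5 = 4, A_6 = 3. Minimum distance d = 2.

Enumerate all 2^4 = 16 messages m ∈ F_2^4.
For each, compute codeword c = mG in F_2^8, then tally its weight.
  m = 0000 → c = 00000000, weight = 0.
  m = 1000 → c = 01100011, weight = 4.
  m = 0100 → c = 00110010, weight = 3.
  m = 1100 → c = 01010001, weight = 3.
  m = 0010 → c = 10001111, weight = 5.
  m = 1010 → c = 11101100, weight = 5.
  m = 0110 → c = 10111101, weight = 6.
  m = 1110 → c = 11011110, weight = 6.
  m = 0001 → c = 10000110, weight = 3.
  m = 1001 → c = 11100101, weight = 5.
  m = 0101 → c = 10110100, weight = 4.
  m = 1101 → c = 11010111, weight = 6.
  m = 0011 → c = 00001001, weight = 2.
  m = 1011 → c = 01101010, weight = 4.
  m = 0111 → c = 00111011, weight = 5.
  m = 1111 → c = 01011000, weight = 3.
Tally weights:
  weight 0: 1 codewords.
  weight 2: 1 codewords.
  weight 3: 4 codewords.
  weight 4: 3 codewords.
  weight 5: 4 codewords.
  weight 6: 3 codewords.
Minimum distance d = smallest w > 0 with A_w > 0 = 2.
Sanity: Σ A_w = 16 = 2^4 = 16 ✓.


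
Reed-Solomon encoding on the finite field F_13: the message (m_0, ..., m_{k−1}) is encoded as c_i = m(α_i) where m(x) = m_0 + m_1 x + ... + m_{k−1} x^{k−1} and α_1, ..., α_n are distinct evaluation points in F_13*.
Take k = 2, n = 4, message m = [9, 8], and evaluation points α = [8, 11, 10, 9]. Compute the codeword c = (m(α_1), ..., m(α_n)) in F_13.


c = [8, 6, 11, 3]

Message polynomial: m(x) = 9 + 8·x (mod 13).
For each evaluation point α_i, compute m(α_i) mod 13:
  α_1 = 8: Horner steps 8 → 8, so m(8) = 8.
  α_2 = 11: Horner steps 8 → 6, so m(11) = 6.
  α_3 = 10: Horner steps 8 → 11, so m(10) = 11.
  α_4 = 9: Horner steps 8 → 3, so m(9) = 3.
Codeword c = [8, 6, 11, 3] ∈ F_13^4.
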